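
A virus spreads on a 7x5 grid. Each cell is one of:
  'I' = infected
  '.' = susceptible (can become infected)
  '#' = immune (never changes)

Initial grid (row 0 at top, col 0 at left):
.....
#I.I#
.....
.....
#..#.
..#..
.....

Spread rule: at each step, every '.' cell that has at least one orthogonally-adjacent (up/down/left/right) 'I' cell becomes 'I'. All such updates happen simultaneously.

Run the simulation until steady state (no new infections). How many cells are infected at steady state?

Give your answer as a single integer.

Answer: 30

Derivation:
Step 0 (initial): 2 infected
Step 1: +5 new -> 7 infected
Step 2: +8 new -> 15 infected
Step 3: +4 new -> 19 infected
Step 4: +3 new -> 22 infected
Step 5: +3 new -> 25 infected
Step 6: +4 new -> 29 infected
Step 7: +1 new -> 30 infected
Step 8: +0 new -> 30 infected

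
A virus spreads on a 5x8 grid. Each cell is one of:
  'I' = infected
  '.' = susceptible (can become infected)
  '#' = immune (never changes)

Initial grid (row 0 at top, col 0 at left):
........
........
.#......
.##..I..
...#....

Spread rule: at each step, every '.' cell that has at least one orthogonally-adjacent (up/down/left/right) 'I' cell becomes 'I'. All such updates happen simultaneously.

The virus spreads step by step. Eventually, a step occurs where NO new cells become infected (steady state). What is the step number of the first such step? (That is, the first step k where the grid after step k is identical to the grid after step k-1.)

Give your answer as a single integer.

Step 0 (initial): 1 infected
Step 1: +4 new -> 5 infected
Step 2: +7 new -> 12 infected
Step 3: +6 new -> 18 infected
Step 4: +5 new -> 23 infected
Step 5: +3 new -> 26 infected
Step 6: +2 new -> 28 infected
Step 7: +2 new -> 30 infected
Step 8: +2 new -> 32 infected
Step 9: +1 new -> 33 infected
Step 10: +1 new -> 34 infected
Step 11: +1 new -> 35 infected
Step 12: +1 new -> 36 infected
Step 13: +0 new -> 36 infected

Answer: 13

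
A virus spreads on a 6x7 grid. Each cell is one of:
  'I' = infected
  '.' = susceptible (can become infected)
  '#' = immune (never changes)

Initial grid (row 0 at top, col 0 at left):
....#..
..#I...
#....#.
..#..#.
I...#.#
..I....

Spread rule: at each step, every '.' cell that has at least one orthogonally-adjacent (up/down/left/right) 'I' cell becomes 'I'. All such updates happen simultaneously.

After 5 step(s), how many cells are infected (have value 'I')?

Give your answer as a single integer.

Step 0 (initial): 3 infected
Step 1: +9 new -> 12 infected
Step 2: +8 new -> 20 infected
Step 3: +6 new -> 26 infected
Step 4: +6 new -> 32 infected
Step 5: +2 new -> 34 infected

Answer: 34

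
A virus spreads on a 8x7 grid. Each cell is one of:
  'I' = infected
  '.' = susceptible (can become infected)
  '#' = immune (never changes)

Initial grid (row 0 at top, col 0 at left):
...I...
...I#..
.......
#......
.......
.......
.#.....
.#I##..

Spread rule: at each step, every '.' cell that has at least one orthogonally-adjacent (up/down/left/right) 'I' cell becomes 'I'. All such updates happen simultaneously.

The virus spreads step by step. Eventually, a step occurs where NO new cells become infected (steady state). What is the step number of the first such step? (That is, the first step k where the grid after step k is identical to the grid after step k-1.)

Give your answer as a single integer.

Answer: 7

Derivation:
Step 0 (initial): 3 infected
Step 1: +5 new -> 8 infected
Step 2: +8 new -> 16 infected
Step 3: +13 new -> 29 infected
Step 4: +10 new -> 39 infected
Step 5: +7 new -> 46 infected
Step 6: +4 new -> 50 infected
Step 7: +0 new -> 50 infected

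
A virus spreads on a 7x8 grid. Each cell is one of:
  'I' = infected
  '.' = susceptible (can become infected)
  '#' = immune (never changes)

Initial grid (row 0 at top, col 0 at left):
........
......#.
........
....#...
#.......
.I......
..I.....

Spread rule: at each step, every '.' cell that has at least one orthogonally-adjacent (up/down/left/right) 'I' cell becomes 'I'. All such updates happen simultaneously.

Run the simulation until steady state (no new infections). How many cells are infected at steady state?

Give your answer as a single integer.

Answer: 53

Derivation:
Step 0 (initial): 2 infected
Step 1: +5 new -> 7 infected
Step 2: +5 new -> 12 infected
Step 3: +6 new -> 18 infected
Step 4: +7 new -> 25 infected
Step 5: +7 new -> 32 infected
Step 6: +7 new -> 39 infected
Step 7: +5 new -> 44 infected
Step 8: +4 new -> 48 infected
Step 9: +2 new -> 50 infected
Step 10: +2 new -> 52 infected
Step 11: +1 new -> 53 infected
Step 12: +0 new -> 53 infected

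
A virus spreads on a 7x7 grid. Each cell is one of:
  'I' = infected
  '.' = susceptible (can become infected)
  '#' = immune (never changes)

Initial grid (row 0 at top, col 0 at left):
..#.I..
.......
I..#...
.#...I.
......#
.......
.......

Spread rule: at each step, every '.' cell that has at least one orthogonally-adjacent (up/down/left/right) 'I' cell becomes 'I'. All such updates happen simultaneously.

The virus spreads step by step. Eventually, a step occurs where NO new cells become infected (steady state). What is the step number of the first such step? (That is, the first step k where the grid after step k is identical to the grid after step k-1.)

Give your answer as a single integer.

Answer: 7

Derivation:
Step 0 (initial): 3 infected
Step 1: +10 new -> 13 infected
Step 2: +12 new -> 25 infected
Step 3: +10 new -> 35 infected
Step 4: +6 new -> 41 infected
Step 5: +3 new -> 44 infected
Step 6: +1 new -> 45 infected
Step 7: +0 new -> 45 infected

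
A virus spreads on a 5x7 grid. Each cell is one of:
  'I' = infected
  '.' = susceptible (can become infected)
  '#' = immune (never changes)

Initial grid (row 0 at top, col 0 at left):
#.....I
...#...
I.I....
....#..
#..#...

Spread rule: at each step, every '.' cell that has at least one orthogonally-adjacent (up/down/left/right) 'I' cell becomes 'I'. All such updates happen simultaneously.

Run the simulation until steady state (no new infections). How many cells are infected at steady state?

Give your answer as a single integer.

Answer: 30

Derivation:
Step 0 (initial): 3 infected
Step 1: +8 new -> 11 infected
Step 2: +9 new -> 20 infected
Step 3: +6 new -> 26 infected
Step 4: +2 new -> 28 infected
Step 5: +1 new -> 29 infected
Step 6: +1 new -> 30 infected
Step 7: +0 new -> 30 infected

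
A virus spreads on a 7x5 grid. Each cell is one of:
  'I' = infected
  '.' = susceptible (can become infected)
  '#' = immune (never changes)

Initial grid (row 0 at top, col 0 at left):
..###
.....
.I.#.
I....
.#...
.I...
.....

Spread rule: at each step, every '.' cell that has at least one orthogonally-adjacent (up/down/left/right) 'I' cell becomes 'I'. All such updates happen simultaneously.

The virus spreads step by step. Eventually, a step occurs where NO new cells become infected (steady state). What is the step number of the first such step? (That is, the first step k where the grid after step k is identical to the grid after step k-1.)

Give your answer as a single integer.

Step 0 (initial): 3 infected
Step 1: +8 new -> 11 infected
Step 2: +8 new -> 19 infected
Step 3: +6 new -> 25 infected
Step 4: +4 new -> 29 infected
Step 5: +1 new -> 30 infected
Step 6: +0 new -> 30 infected

Answer: 6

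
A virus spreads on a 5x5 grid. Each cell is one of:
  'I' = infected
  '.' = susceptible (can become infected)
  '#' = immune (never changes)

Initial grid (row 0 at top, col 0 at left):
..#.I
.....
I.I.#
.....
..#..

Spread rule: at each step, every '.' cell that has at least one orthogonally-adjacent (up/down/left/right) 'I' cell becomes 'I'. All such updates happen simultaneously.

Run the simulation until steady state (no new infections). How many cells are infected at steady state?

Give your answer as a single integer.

Step 0 (initial): 3 infected
Step 1: +8 new -> 11 infected
Step 2: +6 new -> 17 infected
Step 3: +4 new -> 21 infected
Step 4: +1 new -> 22 infected
Step 5: +0 new -> 22 infected

Answer: 22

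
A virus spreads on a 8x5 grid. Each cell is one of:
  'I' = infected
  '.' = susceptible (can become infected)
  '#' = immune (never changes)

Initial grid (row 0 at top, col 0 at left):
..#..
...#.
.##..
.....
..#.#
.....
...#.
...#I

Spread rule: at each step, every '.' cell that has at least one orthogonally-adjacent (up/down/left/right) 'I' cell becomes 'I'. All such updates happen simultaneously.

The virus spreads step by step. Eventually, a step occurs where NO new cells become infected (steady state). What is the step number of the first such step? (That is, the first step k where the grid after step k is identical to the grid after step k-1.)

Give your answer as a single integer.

Step 0 (initial): 1 infected
Step 1: +1 new -> 2 infected
Step 2: +1 new -> 3 infected
Step 3: +1 new -> 4 infected
Step 4: +2 new -> 6 infected
Step 5: +3 new -> 9 infected
Step 6: +7 new -> 16 infected
Step 7: +5 new -> 21 infected
Step 8: +3 new -> 24 infected
Step 9: +2 new -> 26 infected
Step 10: +2 new -> 28 infected
Step 11: +2 new -> 30 infected
Step 12: +2 new -> 32 infected
Step 13: +0 new -> 32 infected

Answer: 13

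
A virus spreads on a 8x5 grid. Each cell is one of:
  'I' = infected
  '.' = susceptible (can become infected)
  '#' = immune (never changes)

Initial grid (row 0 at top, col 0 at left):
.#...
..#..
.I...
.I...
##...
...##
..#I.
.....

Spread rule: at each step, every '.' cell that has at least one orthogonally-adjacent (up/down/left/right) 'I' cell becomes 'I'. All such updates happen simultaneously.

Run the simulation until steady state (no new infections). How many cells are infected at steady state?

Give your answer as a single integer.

Answer: 33

Derivation:
Step 0 (initial): 3 infected
Step 1: +7 new -> 10 infected
Step 2: +6 new -> 16 infected
Step 3: +7 new -> 23 infected
Step 4: +6 new -> 29 infected
Step 5: +4 new -> 33 infected
Step 6: +0 new -> 33 infected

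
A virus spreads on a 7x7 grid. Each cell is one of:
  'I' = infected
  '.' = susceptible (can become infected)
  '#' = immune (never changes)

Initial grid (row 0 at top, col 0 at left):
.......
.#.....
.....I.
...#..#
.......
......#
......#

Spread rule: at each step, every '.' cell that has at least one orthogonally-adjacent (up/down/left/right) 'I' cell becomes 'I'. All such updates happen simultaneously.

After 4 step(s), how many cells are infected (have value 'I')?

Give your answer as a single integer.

Step 0 (initial): 1 infected
Step 1: +4 new -> 5 infected
Step 2: +6 new -> 11 infected
Step 3: +7 new -> 18 infected
Step 4: +7 new -> 25 infected

Answer: 25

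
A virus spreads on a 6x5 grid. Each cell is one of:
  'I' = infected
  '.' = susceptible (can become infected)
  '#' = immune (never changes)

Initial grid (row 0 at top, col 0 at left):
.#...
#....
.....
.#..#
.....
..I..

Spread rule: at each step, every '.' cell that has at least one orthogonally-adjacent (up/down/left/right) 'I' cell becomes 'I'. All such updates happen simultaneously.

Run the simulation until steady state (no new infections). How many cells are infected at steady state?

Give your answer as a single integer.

Step 0 (initial): 1 infected
Step 1: +3 new -> 4 infected
Step 2: +5 new -> 9 infected
Step 3: +4 new -> 13 infected
Step 4: +4 new -> 17 infected
Step 5: +5 new -> 22 infected
Step 6: +2 new -> 24 infected
Step 7: +1 new -> 25 infected
Step 8: +0 new -> 25 infected

Answer: 25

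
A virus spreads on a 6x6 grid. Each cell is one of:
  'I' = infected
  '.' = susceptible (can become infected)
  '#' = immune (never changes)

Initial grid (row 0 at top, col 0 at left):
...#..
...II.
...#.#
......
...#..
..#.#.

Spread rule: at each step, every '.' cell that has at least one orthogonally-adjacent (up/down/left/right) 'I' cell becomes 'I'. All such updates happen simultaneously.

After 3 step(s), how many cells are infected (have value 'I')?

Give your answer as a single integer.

Step 0 (initial): 2 infected
Step 1: +4 new -> 6 infected
Step 2: +5 new -> 11 infected
Step 3: +7 new -> 18 infected

Answer: 18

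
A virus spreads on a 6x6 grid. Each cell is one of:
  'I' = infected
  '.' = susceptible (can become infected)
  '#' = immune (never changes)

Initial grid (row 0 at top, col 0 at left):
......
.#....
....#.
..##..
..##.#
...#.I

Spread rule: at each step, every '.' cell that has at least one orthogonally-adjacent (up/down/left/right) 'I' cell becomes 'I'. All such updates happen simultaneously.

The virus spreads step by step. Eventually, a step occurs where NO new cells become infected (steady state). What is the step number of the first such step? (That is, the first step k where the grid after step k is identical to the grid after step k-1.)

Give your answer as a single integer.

Step 0 (initial): 1 infected
Step 1: +1 new -> 2 infected
Step 2: +1 new -> 3 infected
Step 3: +1 new -> 4 infected
Step 4: +1 new -> 5 infected
Step 5: +1 new -> 6 infected
Step 6: +1 new -> 7 infected
Step 7: +2 new -> 9 infected
Step 8: +2 new -> 11 infected
Step 9: +3 new -> 14 infected
Step 10: +2 new -> 16 infected
Step 11: +2 new -> 18 infected
Step 12: +3 new -> 21 infected
Step 13: +3 new -> 24 infected
Step 14: +2 new -> 26 infected
Step 15: +2 new -> 28 infected
Step 16: +0 new -> 28 infected

Answer: 16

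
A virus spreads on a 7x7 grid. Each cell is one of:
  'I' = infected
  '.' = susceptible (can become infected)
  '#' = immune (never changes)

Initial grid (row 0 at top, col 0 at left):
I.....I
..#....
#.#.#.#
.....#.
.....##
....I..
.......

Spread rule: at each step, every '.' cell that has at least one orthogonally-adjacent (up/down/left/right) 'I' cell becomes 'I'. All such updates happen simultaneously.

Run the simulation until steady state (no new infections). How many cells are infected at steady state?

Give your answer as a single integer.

Step 0 (initial): 3 infected
Step 1: +8 new -> 11 infected
Step 2: +10 new -> 21 infected
Step 3: +9 new -> 30 infected
Step 4: +7 new -> 37 infected
Step 5: +3 new -> 40 infected
Step 6: +0 new -> 40 infected

Answer: 40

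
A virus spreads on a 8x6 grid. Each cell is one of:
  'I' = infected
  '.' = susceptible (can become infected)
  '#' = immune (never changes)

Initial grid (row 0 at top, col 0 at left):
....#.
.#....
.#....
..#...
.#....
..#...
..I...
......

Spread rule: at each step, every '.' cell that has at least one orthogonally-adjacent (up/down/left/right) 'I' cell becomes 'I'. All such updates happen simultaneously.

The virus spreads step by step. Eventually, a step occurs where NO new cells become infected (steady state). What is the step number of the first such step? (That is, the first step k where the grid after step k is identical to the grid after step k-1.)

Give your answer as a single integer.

Answer: 10

Derivation:
Step 0 (initial): 1 infected
Step 1: +3 new -> 4 infected
Step 2: +6 new -> 10 infected
Step 3: +6 new -> 16 infected
Step 4: +6 new -> 22 infected
Step 5: +4 new -> 26 infected
Step 6: +6 new -> 32 infected
Step 7: +5 new -> 37 infected
Step 8: +3 new -> 40 infected
Step 9: +2 new -> 42 infected
Step 10: +0 new -> 42 infected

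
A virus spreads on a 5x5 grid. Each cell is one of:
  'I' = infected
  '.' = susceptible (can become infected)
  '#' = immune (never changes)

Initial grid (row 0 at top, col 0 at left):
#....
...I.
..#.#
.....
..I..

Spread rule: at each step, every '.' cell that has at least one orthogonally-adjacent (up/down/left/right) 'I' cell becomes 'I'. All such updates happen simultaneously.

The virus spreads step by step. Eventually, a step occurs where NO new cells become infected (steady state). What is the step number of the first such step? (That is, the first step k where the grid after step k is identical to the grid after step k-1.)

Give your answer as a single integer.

Step 0 (initial): 2 infected
Step 1: +7 new -> 9 infected
Step 2: +7 new -> 16 infected
Step 3: +5 new -> 21 infected
Step 4: +1 new -> 22 infected
Step 5: +0 new -> 22 infected

Answer: 5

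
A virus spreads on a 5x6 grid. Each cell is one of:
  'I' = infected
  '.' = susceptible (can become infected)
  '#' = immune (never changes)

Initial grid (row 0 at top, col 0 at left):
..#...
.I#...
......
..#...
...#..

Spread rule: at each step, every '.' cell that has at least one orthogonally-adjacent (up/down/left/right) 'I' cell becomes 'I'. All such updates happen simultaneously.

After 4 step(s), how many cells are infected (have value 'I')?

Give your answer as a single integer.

Step 0 (initial): 1 infected
Step 1: +3 new -> 4 infected
Step 2: +4 new -> 8 infected
Step 3: +3 new -> 11 infected
Step 4: +5 new -> 16 infected

Answer: 16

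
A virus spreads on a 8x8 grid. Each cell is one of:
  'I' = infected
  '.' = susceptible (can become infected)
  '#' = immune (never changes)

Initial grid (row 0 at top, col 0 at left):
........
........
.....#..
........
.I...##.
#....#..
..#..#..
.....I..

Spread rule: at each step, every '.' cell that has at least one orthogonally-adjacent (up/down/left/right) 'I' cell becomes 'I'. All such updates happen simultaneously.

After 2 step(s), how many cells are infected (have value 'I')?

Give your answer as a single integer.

Step 0 (initial): 2 infected
Step 1: +6 new -> 8 infected
Step 2: +10 new -> 18 infected

Answer: 18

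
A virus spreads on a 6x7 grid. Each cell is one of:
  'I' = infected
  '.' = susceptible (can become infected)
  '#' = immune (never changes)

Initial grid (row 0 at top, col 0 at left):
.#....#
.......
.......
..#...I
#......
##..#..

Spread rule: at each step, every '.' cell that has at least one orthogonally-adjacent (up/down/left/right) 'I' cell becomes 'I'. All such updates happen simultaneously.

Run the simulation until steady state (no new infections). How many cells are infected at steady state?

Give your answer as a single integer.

Step 0 (initial): 1 infected
Step 1: +3 new -> 4 infected
Step 2: +5 new -> 9 infected
Step 3: +5 new -> 14 infected
Step 4: +4 new -> 18 infected
Step 5: +5 new -> 23 infected
Step 6: +5 new -> 28 infected
Step 7: +4 new -> 32 infected
Step 8: +2 new -> 34 infected
Step 9: +1 new -> 35 infected
Step 10: +0 new -> 35 infected

Answer: 35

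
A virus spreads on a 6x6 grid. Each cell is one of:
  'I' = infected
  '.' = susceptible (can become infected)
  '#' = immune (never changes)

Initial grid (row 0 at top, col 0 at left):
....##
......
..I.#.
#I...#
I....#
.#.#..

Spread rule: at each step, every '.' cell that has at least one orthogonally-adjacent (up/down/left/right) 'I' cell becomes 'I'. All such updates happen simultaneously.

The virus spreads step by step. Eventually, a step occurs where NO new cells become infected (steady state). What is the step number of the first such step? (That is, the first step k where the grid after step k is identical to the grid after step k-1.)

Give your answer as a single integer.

Answer: 7

Derivation:
Step 0 (initial): 3 infected
Step 1: +6 new -> 9 infected
Step 2: +6 new -> 15 infected
Step 3: +7 new -> 22 infected
Step 4: +3 new -> 25 infected
Step 5: +2 new -> 27 infected
Step 6: +1 new -> 28 infected
Step 7: +0 new -> 28 infected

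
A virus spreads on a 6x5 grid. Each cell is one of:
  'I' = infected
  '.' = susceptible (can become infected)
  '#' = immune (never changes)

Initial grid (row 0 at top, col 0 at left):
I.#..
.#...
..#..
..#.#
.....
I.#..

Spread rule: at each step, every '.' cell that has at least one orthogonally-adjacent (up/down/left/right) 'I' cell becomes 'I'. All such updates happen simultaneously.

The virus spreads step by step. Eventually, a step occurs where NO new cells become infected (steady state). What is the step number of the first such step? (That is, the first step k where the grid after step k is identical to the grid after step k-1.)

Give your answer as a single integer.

Step 0 (initial): 2 infected
Step 1: +4 new -> 6 infected
Step 2: +3 new -> 9 infected
Step 3: +3 new -> 12 infected
Step 4: +1 new -> 13 infected
Step 5: +3 new -> 16 infected
Step 6: +2 new -> 18 infected
Step 7: +2 new -> 20 infected
Step 8: +3 new -> 23 infected
Step 9: +1 new -> 24 infected
Step 10: +0 new -> 24 infected

Answer: 10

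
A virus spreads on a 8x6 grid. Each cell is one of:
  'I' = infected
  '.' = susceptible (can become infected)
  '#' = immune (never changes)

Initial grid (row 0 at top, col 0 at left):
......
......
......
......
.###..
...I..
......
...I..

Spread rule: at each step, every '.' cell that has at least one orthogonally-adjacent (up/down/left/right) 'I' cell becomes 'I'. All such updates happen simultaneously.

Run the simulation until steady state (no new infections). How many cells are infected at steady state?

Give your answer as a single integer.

Step 0 (initial): 2 infected
Step 1: +5 new -> 7 infected
Step 2: +7 new -> 14 infected
Step 3: +6 new -> 20 infected
Step 4: +5 new -> 25 infected
Step 5: +5 new -> 30 infected
Step 6: +6 new -> 36 infected
Step 7: +5 new -> 41 infected
Step 8: +3 new -> 44 infected
Step 9: +1 new -> 45 infected
Step 10: +0 new -> 45 infected

Answer: 45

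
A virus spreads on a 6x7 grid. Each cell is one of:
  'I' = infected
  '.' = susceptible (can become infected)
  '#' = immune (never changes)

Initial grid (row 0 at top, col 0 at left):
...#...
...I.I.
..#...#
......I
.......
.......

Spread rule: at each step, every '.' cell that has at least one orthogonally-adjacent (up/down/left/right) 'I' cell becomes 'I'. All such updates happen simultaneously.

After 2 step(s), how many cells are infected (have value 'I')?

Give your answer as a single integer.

Answer: 20

Derivation:
Step 0 (initial): 3 infected
Step 1: +8 new -> 11 infected
Step 2: +9 new -> 20 infected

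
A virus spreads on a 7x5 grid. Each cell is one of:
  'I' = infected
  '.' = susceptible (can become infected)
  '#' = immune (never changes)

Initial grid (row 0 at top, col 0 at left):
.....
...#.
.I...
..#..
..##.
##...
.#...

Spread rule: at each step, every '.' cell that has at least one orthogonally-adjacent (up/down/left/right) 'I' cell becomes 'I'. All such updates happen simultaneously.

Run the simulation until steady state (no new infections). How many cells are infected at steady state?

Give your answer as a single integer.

Step 0 (initial): 1 infected
Step 1: +4 new -> 5 infected
Step 2: +6 new -> 11 infected
Step 3: +5 new -> 16 infected
Step 4: +3 new -> 19 infected
Step 5: +2 new -> 21 infected
Step 6: +1 new -> 22 infected
Step 7: +2 new -> 24 infected
Step 8: +2 new -> 26 infected
Step 9: +1 new -> 27 infected
Step 10: +0 new -> 27 infected

Answer: 27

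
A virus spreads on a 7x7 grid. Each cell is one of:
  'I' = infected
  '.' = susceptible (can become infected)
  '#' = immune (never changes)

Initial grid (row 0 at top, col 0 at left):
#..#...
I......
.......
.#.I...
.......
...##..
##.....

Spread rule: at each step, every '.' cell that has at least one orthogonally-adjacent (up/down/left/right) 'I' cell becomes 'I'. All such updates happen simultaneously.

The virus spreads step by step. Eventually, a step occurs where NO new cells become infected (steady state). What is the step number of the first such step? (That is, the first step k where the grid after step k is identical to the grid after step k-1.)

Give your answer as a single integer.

Step 0 (initial): 2 infected
Step 1: +6 new -> 8 infected
Step 2: +10 new -> 18 infected
Step 3: +8 new -> 26 infected
Step 4: +8 new -> 34 infected
Step 5: +5 new -> 39 infected
Step 6: +3 new -> 42 infected
Step 7: +0 new -> 42 infected

Answer: 7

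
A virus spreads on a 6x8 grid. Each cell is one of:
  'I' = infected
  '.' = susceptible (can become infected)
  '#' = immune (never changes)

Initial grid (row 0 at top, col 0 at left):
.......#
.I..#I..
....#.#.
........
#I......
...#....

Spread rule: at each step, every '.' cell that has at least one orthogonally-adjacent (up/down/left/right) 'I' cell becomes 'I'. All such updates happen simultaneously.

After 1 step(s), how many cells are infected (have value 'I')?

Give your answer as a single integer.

Step 0 (initial): 3 infected
Step 1: +10 new -> 13 infected

Answer: 13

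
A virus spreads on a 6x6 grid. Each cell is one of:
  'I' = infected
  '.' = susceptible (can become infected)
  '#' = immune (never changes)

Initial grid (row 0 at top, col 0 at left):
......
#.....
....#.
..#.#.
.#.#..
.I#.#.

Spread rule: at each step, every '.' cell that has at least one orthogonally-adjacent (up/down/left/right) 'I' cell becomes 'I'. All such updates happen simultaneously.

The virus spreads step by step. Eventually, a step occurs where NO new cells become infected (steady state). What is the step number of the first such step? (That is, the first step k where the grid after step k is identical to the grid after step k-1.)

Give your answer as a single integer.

Step 0 (initial): 1 infected
Step 1: +1 new -> 2 infected
Step 2: +1 new -> 3 infected
Step 3: +1 new -> 4 infected
Step 4: +2 new -> 6 infected
Step 5: +1 new -> 7 infected
Step 6: +2 new -> 9 infected
Step 7: +3 new -> 12 infected
Step 8: +4 new -> 16 infected
Step 9: +2 new -> 18 infected
Step 10: +2 new -> 20 infected
Step 11: +2 new -> 22 infected
Step 12: +1 new -> 23 infected
Step 13: +1 new -> 24 infected
Step 14: +2 new -> 26 infected
Step 15: +0 new -> 26 infected

Answer: 15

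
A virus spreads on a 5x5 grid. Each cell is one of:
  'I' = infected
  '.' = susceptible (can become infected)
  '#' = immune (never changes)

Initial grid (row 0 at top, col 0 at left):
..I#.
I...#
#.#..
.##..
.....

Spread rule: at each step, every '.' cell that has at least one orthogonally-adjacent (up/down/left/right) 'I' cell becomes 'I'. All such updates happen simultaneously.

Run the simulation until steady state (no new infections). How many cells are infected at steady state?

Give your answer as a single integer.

Answer: 18

Derivation:
Step 0 (initial): 2 infected
Step 1: +4 new -> 6 infected
Step 2: +2 new -> 8 infected
Step 3: +1 new -> 9 infected
Step 4: +2 new -> 11 infected
Step 5: +2 new -> 13 infected
Step 6: +2 new -> 15 infected
Step 7: +1 new -> 16 infected
Step 8: +1 new -> 17 infected
Step 9: +1 new -> 18 infected
Step 10: +0 new -> 18 infected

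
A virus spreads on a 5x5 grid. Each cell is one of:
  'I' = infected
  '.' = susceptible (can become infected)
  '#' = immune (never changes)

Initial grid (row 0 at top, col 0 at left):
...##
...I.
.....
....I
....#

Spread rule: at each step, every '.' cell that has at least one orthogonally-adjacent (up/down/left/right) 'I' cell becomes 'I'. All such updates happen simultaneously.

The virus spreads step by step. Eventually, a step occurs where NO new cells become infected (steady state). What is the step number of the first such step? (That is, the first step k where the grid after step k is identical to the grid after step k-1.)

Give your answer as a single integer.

Step 0 (initial): 2 infected
Step 1: +5 new -> 7 infected
Step 2: +5 new -> 12 infected
Step 3: +5 new -> 17 infected
Step 4: +4 new -> 21 infected
Step 5: +1 new -> 22 infected
Step 6: +0 new -> 22 infected

Answer: 6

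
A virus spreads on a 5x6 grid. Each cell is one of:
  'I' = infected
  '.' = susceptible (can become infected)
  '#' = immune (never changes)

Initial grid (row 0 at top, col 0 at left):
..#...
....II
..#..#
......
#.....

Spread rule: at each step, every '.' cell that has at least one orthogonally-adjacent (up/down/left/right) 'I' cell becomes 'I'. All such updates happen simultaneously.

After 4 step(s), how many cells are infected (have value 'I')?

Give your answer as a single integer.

Answer: 20

Derivation:
Step 0 (initial): 2 infected
Step 1: +4 new -> 6 infected
Step 2: +4 new -> 10 infected
Step 3: +4 new -> 14 infected
Step 4: +6 new -> 20 infected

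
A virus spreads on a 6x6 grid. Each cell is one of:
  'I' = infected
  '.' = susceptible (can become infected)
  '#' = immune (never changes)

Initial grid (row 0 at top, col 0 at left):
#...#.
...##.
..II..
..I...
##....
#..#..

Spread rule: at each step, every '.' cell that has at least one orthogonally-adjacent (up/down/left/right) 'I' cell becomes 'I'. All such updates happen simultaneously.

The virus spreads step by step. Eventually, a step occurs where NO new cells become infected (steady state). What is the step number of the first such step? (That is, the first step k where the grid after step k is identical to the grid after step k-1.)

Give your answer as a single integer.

Step 0 (initial): 3 infected
Step 1: +6 new -> 9 infected
Step 2: +8 new -> 17 infected
Step 3: +7 new -> 24 infected
Step 4: +3 new -> 27 infected
Step 5: +1 new -> 28 infected
Step 6: +0 new -> 28 infected

Answer: 6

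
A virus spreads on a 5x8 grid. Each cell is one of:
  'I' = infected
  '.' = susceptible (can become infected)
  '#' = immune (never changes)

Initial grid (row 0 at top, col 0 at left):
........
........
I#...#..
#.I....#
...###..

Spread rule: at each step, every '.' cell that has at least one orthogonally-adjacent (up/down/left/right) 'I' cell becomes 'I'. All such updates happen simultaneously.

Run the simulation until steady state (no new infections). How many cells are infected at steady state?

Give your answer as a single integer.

Answer: 33

Derivation:
Step 0 (initial): 2 infected
Step 1: +5 new -> 7 infected
Step 2: +6 new -> 13 infected
Step 3: +6 new -> 19 infected
Step 4: +3 new -> 22 infected
Step 5: +4 new -> 26 infected
Step 6: +4 new -> 30 infected
Step 7: +2 new -> 32 infected
Step 8: +1 new -> 33 infected
Step 9: +0 new -> 33 infected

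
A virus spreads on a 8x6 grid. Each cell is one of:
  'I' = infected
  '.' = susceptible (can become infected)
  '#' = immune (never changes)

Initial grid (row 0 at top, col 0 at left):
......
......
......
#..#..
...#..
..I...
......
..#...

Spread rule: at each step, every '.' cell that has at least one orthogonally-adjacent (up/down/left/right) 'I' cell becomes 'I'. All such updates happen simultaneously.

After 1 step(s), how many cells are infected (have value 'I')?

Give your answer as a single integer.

Step 0 (initial): 1 infected
Step 1: +4 new -> 5 infected

Answer: 5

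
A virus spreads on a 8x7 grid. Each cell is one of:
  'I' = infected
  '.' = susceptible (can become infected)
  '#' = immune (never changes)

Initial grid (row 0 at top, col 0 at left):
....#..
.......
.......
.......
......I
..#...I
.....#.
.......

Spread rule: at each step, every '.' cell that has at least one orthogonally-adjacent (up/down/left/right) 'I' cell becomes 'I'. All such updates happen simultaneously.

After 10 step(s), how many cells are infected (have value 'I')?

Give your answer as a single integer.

Answer: 53

Derivation:
Step 0 (initial): 2 infected
Step 1: +4 new -> 6 infected
Step 2: +5 new -> 11 infected
Step 3: +7 new -> 18 infected
Step 4: +7 new -> 25 infected
Step 5: +7 new -> 32 infected
Step 6: +7 new -> 39 infected
Step 7: +7 new -> 46 infected
Step 8: +4 new -> 50 infected
Step 9: +2 new -> 52 infected
Step 10: +1 new -> 53 infected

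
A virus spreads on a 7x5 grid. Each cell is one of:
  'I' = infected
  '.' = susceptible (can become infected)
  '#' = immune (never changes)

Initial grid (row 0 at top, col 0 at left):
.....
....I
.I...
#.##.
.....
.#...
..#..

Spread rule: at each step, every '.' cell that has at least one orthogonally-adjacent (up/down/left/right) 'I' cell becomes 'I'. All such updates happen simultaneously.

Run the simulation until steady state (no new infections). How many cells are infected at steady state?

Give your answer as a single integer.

Step 0 (initial): 2 infected
Step 1: +7 new -> 9 infected
Step 2: +7 new -> 16 infected
Step 3: +5 new -> 21 infected
Step 4: +4 new -> 25 infected
Step 5: +3 new -> 28 infected
Step 6: +2 new -> 30 infected
Step 7: +0 new -> 30 infected

Answer: 30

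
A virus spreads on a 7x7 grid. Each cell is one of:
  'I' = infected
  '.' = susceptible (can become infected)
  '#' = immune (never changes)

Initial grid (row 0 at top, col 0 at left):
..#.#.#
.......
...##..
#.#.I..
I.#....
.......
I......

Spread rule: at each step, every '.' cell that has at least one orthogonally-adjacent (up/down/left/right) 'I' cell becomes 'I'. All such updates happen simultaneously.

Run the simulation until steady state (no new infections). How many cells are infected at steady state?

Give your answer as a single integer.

Step 0 (initial): 3 infected
Step 1: +6 new -> 9 infected
Step 2: +8 new -> 17 infected
Step 3: +9 new -> 26 infected
Step 4: +8 new -> 34 infected
Step 5: +5 new -> 39 infected
Step 6: +2 new -> 41 infected
Step 7: +0 new -> 41 infected

Answer: 41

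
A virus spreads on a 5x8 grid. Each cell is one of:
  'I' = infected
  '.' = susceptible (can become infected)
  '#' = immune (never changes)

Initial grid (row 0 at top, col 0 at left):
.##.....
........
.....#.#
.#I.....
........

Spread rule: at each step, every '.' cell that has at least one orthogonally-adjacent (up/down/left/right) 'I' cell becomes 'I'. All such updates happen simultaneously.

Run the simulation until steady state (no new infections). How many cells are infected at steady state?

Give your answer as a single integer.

Step 0 (initial): 1 infected
Step 1: +3 new -> 4 infected
Step 2: +6 new -> 10 infected
Step 3: +7 new -> 17 infected
Step 4: +6 new -> 23 infected
Step 5: +6 new -> 29 infected
Step 6: +3 new -> 32 infected
Step 7: +2 new -> 34 infected
Step 8: +1 new -> 35 infected
Step 9: +0 new -> 35 infected

Answer: 35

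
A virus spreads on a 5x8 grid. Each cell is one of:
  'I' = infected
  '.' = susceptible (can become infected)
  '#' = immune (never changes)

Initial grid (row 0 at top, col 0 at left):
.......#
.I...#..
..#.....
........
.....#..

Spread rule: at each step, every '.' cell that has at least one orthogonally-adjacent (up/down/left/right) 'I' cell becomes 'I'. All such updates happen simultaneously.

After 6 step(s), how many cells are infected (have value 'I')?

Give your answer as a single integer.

Step 0 (initial): 1 infected
Step 1: +4 new -> 5 infected
Step 2: +5 new -> 10 infected
Step 3: +6 new -> 16 infected
Step 4: +5 new -> 21 infected
Step 5: +4 new -> 25 infected
Step 6: +4 new -> 29 infected

Answer: 29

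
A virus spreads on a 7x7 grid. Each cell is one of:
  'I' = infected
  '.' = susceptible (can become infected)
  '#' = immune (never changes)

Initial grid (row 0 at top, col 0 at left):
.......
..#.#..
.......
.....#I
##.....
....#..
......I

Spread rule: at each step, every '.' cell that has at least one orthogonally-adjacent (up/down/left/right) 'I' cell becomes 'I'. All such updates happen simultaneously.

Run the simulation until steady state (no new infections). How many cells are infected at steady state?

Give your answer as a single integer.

Step 0 (initial): 2 infected
Step 1: +4 new -> 6 infected
Step 2: +5 new -> 11 infected
Step 3: +5 new -> 16 infected
Step 4: +6 new -> 22 infected
Step 5: +7 new -> 29 infected
Step 6: +5 new -> 34 infected
Step 7: +5 new -> 39 infected
Step 8: +3 new -> 42 infected
Step 9: +1 new -> 43 infected
Step 10: +0 new -> 43 infected

Answer: 43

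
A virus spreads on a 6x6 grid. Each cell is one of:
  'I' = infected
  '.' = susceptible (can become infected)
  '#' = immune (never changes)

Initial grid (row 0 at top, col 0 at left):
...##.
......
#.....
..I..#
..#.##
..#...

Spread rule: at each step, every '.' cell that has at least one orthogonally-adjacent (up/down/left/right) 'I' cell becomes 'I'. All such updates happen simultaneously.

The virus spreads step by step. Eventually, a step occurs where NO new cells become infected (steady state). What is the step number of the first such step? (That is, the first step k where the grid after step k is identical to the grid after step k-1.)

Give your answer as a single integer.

Answer: 7

Derivation:
Step 0 (initial): 1 infected
Step 1: +3 new -> 4 infected
Step 2: +7 new -> 11 infected
Step 3: +7 new -> 18 infected
Step 4: +6 new -> 24 infected
Step 5: +3 new -> 27 infected
Step 6: +1 new -> 28 infected
Step 7: +0 new -> 28 infected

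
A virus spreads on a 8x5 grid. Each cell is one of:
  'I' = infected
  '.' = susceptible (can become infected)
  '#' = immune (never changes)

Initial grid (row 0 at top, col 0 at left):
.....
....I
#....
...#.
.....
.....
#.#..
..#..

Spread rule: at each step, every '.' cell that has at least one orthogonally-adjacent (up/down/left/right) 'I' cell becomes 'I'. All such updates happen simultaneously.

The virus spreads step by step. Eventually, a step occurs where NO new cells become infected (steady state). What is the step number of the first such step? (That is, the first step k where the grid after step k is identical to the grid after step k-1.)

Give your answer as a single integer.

Step 0 (initial): 1 infected
Step 1: +3 new -> 4 infected
Step 2: +4 new -> 8 infected
Step 3: +4 new -> 12 infected
Step 4: +6 new -> 18 infected
Step 5: +5 new -> 23 infected
Step 6: +5 new -> 28 infected
Step 7: +3 new -> 31 infected
Step 8: +2 new -> 33 infected
Step 9: +1 new -> 34 infected
Step 10: +1 new -> 35 infected
Step 11: +0 new -> 35 infected

Answer: 11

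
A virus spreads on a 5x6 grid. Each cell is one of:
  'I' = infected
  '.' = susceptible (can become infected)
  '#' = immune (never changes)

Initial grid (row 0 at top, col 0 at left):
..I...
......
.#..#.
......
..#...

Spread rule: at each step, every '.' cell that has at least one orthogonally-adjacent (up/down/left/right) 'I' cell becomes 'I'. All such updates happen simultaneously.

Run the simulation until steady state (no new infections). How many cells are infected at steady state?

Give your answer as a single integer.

Answer: 27

Derivation:
Step 0 (initial): 1 infected
Step 1: +3 new -> 4 infected
Step 2: +5 new -> 9 infected
Step 3: +5 new -> 14 infected
Step 4: +4 new -> 18 infected
Step 5: +5 new -> 23 infected
Step 6: +3 new -> 26 infected
Step 7: +1 new -> 27 infected
Step 8: +0 new -> 27 infected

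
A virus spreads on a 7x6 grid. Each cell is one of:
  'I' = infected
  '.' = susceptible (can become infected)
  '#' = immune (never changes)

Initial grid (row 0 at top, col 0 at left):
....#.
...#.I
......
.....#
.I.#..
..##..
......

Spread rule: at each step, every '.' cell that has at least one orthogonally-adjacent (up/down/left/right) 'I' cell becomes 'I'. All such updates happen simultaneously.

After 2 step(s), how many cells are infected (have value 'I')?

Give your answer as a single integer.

Answer: 15

Derivation:
Step 0 (initial): 2 infected
Step 1: +7 new -> 9 infected
Step 2: +6 new -> 15 infected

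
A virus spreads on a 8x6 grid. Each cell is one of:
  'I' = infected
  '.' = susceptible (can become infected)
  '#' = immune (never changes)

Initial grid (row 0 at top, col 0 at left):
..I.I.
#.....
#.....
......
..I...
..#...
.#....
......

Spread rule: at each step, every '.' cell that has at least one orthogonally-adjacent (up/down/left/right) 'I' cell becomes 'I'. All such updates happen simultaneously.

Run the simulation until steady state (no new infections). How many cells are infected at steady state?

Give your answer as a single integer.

Step 0 (initial): 3 infected
Step 1: +8 new -> 11 infected
Step 2: +12 new -> 23 infected
Step 3: +9 new -> 32 infected
Step 4: +6 new -> 38 infected
Step 5: +4 new -> 42 infected
Step 6: +2 new -> 44 infected
Step 7: +0 new -> 44 infected

Answer: 44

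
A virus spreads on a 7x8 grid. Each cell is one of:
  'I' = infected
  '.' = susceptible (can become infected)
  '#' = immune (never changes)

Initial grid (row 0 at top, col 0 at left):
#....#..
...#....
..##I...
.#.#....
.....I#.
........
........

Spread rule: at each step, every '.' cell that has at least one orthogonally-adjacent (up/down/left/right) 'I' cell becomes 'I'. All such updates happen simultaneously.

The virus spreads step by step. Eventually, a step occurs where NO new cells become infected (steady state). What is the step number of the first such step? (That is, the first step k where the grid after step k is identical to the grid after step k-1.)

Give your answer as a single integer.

Step 0 (initial): 2 infected
Step 1: +6 new -> 8 infected
Step 2: +8 new -> 16 infected
Step 3: +9 new -> 25 infected
Step 4: +9 new -> 34 infected
Step 5: +6 new -> 40 infected
Step 6: +4 new -> 44 infected
Step 7: +4 new -> 48 infected
Step 8: +0 new -> 48 infected

Answer: 8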